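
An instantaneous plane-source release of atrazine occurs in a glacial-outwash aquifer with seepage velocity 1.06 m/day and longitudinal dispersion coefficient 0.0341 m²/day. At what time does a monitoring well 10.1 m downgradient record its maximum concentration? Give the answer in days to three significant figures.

9.50 days

For the 1D instantaneous-source solution, setting ∂C/∂t = 0 at fixed x gives v²t² + 2Dt − x² = 0, so t = (√(D² + v²x²) − D)/v².
√(D² + v²x²) = √(0.0341² + 1.06² × 10.1²) = 10.71; v² = 1.1236.
t = (10.71 − 0.0341)/1.1236 = 9.50 days (vs. the pure-advection estimate x/v = 9.53 d).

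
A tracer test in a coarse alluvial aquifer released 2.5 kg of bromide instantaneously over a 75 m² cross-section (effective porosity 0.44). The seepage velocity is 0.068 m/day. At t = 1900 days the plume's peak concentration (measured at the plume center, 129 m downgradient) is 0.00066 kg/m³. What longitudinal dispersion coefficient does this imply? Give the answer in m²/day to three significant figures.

At the plume center C_max = M/(n_e·A·√(4πDt)), so D = M²/(4πt·(n_e·A·C_max)²).
n_e·A·C_max = 0.44 × 75 × 0.00066 = 0.02178 kg/m.
D = 2.5²/(4π × 1900 × 0.02178²) = 0.552 m²/day.

0.552 m²/day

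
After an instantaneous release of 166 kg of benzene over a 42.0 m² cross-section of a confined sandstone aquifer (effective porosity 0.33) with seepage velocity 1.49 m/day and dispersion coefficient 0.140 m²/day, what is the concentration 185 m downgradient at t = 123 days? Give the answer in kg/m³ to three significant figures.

For an instantaneous plane source, C(x,t) = M/(n_e·A·√(4πDt)) · exp(−(x−vt)²/(4Dt)), with n_e·A the pore (flow) area.
Plume center vt = 1.49 × 123 = 183.27 m, so the well at 185 m is 1.73 m downgradient of the peak.
√(4πDt) = 14.71 m, giving peak height M/(n_e·A·√(4πDt)) = 166/(0.33 × 42.0 × 14.71) = 0.8142 kg/m³.
(x−vt)²/(4Dt) = (1.73)²/(4 × 0.140 × 123) = 0.04345; exp(−0.04345) = 0.9575.
C = 0.8142 × 0.9575 = 0.780 kg/m³.

0.780 kg/m³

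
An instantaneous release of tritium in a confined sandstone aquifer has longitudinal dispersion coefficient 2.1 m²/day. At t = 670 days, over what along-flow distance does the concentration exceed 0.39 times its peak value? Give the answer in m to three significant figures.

The plume is Gaussian with σ = √(2Dt) = √(2 × 2.1 × 670) = 53.05 m.
C/C_peak = exp(−Δx²/(2σ²)) = 0.39 ⇒ Δx = σ·√(−2 ln 0.39) = 53.05 × 1.372 = 72.78 m.
Width = 2Δx = 146 m.

146 m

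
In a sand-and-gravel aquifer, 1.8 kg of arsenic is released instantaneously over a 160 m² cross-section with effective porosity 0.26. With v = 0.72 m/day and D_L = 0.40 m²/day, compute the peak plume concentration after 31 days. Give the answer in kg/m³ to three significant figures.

The peak of an instantaneous 1D plume sits at x = vt; there the Gaussian factor is 1 and C_max = M/(n_e·A·√(4πDt)), where n_e·A is the pore area the mass is dissolved in.
√(4πDt) = √(4π × 0.40 × 31) = 12.48 m, so C_max = 1.8/(0.26 × 160 × 12.48) = 0.00347 kg/m³.

0.00347 kg/m³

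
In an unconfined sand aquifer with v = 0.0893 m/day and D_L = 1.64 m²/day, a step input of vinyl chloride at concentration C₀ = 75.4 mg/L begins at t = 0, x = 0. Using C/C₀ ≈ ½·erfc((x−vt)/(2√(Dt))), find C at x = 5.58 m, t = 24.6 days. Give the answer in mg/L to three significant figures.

26.6 mg/L

For a continuous step input, C/C₀ ≈ ½·erfc((x−vt)/(2√(Dt))).
vt = 0.0893 × 24.6 = 2.19678 m and 2√(Dt) = 2√(1.64 × 24.6) = 12.70 m.
Argument (x−vt)/(2√(Dt)) = (5.58 − 2.19678)/12.70 = 0.2664; ½·erfc(0.2664) = 0.3532.
C = 75.4 × 0.3532 = 26.6 mg/L.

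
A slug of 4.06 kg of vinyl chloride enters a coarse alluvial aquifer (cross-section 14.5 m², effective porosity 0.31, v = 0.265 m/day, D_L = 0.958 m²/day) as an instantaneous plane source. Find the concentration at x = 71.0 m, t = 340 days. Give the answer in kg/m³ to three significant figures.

For an instantaneous plane source, C(x,t) = M/(n_e·A·√(4πDt)) · exp(−(x−vt)²/(4Dt)), with n_e·A the pore (flow) area.
Plume center vt = 0.265 × 340 = 90.1 m, so the well at 71.0 m is 19.1 m upgradient of the peak.
√(4πDt) = 63.98 m, giving peak height M/(n_e·A·√(4πDt)) = 4.06/(0.31 × 14.5 × 63.98) = 0.01412 kg/m³.
(x−vt)²/(4Dt) = (-19.1)²/(4 × 0.958 × 340) = 0.2800; exp(−0.2800) = 0.7558.
C = 0.01412 × 0.7558 = 0.0107 kg/m³.

0.0107 kg/m³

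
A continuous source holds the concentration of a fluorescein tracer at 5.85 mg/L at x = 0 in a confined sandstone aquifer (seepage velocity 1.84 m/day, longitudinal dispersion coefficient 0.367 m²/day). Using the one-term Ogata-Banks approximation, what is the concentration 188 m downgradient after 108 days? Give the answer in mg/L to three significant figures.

5.18 mg/L

For a continuous step input, C/C₀ ≈ ½·erfc((x−vt)/(2√(Dt))).
vt = 1.84 × 108 = 198.72 m and 2√(Dt) = 2√(0.367 × 108) = 12.59 m.
Argument (x−vt)/(2√(Dt)) = (188 − 198.72)/12.59 = -0.8515; ½·erfc(-0.8515) = 0.8857.
C = 5.85 × 0.8857 = 5.18 mg/L.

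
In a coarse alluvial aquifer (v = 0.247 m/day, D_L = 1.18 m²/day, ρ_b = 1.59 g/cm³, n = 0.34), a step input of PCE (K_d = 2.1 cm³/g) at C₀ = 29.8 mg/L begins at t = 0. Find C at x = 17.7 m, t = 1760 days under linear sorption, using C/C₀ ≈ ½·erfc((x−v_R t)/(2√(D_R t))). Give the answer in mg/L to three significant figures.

Retardation factor R = 1 + ρ_b·K_d/n = 1 + 1.59 × 2.1/0.34 = 10.82.
Sorption retards both mechanisms: v_R = v/R = 0.02283 m/day, D_R = D/R = 0.1091 m²/day.
v_R·t = 0.02283 × 1760 = 40.1808 m; 2√(D_R t) = 27.71 m; argument = (17.7 − 40.1808)/27.71 = -0.8113.
C = C₀ × ½·erfc(-0.8113) = 29.8 × 0.8744 = 26.1 mg/L.

26.1 mg/L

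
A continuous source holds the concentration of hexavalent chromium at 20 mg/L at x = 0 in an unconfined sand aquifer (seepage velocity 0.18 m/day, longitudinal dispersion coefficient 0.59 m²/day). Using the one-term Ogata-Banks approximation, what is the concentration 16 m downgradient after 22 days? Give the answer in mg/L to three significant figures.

For a continuous step input, C/C₀ ≈ ½·erfc((x−vt)/(2√(Dt))).
vt = 0.18 × 22 = 3.96 m and 2√(Dt) = 2√(0.59 × 22) = 7.206 m.
Argument (x−vt)/(2√(Dt)) = (16 − 3.96)/7.206 = 1.671; ½·erfc(1.671) = 0.009060.
C = 20 × 0.009060 = 0.181 mg/L.

0.181 mg/L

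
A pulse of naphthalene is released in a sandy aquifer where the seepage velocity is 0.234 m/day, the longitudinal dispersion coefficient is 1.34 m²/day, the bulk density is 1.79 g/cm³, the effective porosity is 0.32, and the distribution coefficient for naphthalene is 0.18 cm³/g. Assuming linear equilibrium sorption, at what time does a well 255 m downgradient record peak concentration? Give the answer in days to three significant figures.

2140 days

Retardation factor R = 1 + ρ_b·K_d/n = 1 + 1.79 × 0.18/0.32 = 2.007.
Sorption retards both mechanisms: v_R = v/R = 0.1166 m/day, D_R = D/R = 0.6677 m²/day.
Peak time from v_R²t² + 2D_R t − x² = 0: t = (√(D_R² + v_R²x²) − D_R)/v_R².
√(D_R² + v_R²x²) = √(0.6677² + 0.1166² × 255²) = 29.74; v_R² = 0.01360.
t = (29.74 − 0.6677)/0.01360 = 2140 days.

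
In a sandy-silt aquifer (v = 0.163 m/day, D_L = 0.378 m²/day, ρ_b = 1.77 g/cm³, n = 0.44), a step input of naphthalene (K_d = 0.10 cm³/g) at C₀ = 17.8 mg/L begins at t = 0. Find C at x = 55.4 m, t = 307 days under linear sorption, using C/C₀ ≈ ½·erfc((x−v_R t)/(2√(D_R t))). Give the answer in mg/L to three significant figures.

Retardation factor R = 1 + ρ_b·K_d/n = 1 + 1.77 × 0.10/0.44 = 1.402.
Sorption retards both mechanisms: v_R = v/R = 0.1163 m/day, D_R = D/R = 0.2696 m²/day.
v_R·t = 0.1163 × 307 = 35.7041 m; 2√(D_R t) = 18.20 m; argument = (55.4 − 35.7041)/18.20 = 1.082.
C = C₀ × ½·erfc(1.082) = 17.8 × 0.06299 = 1.12 mg/L.

1.12 mg/L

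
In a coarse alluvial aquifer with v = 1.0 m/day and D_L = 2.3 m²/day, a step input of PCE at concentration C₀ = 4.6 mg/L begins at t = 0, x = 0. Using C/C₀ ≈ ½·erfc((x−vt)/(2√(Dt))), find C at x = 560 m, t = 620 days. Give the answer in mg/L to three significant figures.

For a continuous step input, C/C₀ ≈ ½·erfc((x−vt)/(2√(Dt))).
vt = 1.0 × 620 = 620 m and 2√(Dt) = 2√(2.3 × 620) = 75.52 m.
Argument (x−vt)/(2√(Dt)) = (560 − 620)/75.52 = -0.7945; ½·erfc(-0.7945) = 0.8694.
C = 4.6 × 0.8694 = 4.00 mg/L.

4.00 mg/L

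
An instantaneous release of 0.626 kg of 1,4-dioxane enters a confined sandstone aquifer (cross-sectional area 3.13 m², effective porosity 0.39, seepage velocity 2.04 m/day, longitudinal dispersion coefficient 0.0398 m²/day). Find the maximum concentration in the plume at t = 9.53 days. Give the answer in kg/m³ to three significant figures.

The peak of an instantaneous 1D plume sits at x = vt; there the Gaussian factor is 1 and C_max = M/(n_e·A·√(4πDt)), where n_e·A is the pore area the mass is dissolved in.
√(4πDt) = √(4π × 0.0398 × 9.53) = 2.183 m, so C_max = 0.626/(0.39 × 3.13 × 2.183) = 0.235 kg/m³.

0.235 kg/m³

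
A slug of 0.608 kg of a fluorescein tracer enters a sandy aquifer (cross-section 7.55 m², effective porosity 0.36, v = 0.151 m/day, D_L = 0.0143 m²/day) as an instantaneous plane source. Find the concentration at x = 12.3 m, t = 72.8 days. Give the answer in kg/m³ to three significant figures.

0.0410 kg/m³

For an instantaneous plane source, C(x,t) = M/(n_e·A·√(4πDt)) · exp(−(x−vt)²/(4Dt)), with n_e·A the pore (flow) area.
Plume center vt = 0.151 × 72.8 = 10.9928 m, so the well at 12.3 m is 1.3072 m downgradient of the peak.
√(4πDt) = 3.617 m, giving peak height M/(n_e·A·√(4πDt)) = 0.608/(0.36 × 7.55 × 3.617) = 0.06185 kg/m³.
(x−vt)²/(4Dt) = (1.3072)²/(4 × 0.0143 × 72.8) = 0.4104; exp(−0.4104) = 0.6634.
C = 0.06185 × 0.6634 = 0.0410 kg/m³.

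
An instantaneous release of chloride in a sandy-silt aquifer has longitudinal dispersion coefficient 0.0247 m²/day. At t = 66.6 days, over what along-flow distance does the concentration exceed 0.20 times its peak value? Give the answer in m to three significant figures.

The plume is Gaussian with σ = √(2Dt) = √(2 × 0.0247 × 66.6) = 1.814 m.
C/C_peak = exp(−Δx²/(2σ²)) = 0.20 ⇒ Δx = σ·√(−2 ln 0.20) = 1.814 × 1.794 = 3.254 m.
Width = 2Δx = 6.51 m.

6.51 m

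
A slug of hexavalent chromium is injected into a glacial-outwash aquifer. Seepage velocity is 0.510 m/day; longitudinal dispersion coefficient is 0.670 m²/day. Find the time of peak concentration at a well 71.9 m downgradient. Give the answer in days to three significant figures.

For the 1D instantaneous-source solution, setting ∂C/∂t = 0 at fixed x gives v²t² + 2Dt − x² = 0, so t = (√(D² + v²x²) − D)/v².
√(D² + v²x²) = √(0.670² + 0.510² × 71.9²) = 36.68; v² = 0.2601.
t = (36.68 − 0.670)/0.2601 = 138 days (vs. the pure-advection estimate x/v = 141 d).

138 days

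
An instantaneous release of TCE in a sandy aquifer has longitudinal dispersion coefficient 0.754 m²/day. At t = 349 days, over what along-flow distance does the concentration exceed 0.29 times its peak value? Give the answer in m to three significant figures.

The plume is Gaussian with σ = √(2Dt) = √(2 × 0.754 × 349) = 22.94 m.
C/C_peak = exp(−Δx²/(2σ²)) = 0.29 ⇒ Δx = σ·√(−2 ln 0.29) = 22.94 × 1.573 = 36.08 m.
Width = 2Δx = 72.2 m.

72.2 m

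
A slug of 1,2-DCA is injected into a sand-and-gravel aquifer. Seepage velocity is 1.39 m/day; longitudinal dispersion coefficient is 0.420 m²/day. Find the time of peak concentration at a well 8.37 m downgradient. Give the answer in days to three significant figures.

5.81 days

For the 1D instantaneous-source solution, setting ∂C/∂t = 0 at fixed x gives v²t² + 2Dt − x² = 0, so t = (√(D² + v²x²) − D)/v².
√(D² + v²x²) = √(0.420² + 1.39² × 8.37²) = 11.64; v² = 1.9321.
t = (11.64 − 0.420)/1.9321 = 5.81 days (vs. the pure-advection estimate x/v = 6.02 d).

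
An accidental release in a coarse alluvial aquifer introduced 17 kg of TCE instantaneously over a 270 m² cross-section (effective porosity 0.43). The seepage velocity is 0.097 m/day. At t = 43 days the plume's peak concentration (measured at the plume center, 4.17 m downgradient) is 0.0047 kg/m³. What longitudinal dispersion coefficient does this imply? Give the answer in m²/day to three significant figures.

1.80 m²/day

At the plume center C_max = M/(n_e·A·√(4πDt)), so D = M²/(4πt·(n_e·A·C_max)²).
n_e·A·C_max = 0.43 × 270 × 0.0047 = 0.5457 kg/m.
D = 17²/(4π × 43 × 0.5457²) = 1.80 m²/day.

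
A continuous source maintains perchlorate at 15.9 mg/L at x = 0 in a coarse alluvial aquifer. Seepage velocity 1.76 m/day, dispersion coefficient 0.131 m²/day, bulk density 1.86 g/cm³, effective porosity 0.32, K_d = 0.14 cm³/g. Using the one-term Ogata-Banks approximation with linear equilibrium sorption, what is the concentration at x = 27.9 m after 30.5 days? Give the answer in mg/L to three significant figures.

12.6 mg/L

Retardation factor R = 1 + ρ_b·K_d/n = 1 + 1.86 × 0.14/0.32 = 1.814.
Sorption retards both mechanisms: v_R = v/R = 0.9702 m/day, D_R = D/R = 0.07222 m²/day.
v_R·t = 0.9702 × 30.5 = 29.5911 m; 2√(D_R t) = 2.968 m; argument = (27.9 − 29.5911)/2.968 = -0.5698.
C = C₀ × ½·erfc(-0.5698) = 15.9 × 0.7898 = 12.6 mg/L.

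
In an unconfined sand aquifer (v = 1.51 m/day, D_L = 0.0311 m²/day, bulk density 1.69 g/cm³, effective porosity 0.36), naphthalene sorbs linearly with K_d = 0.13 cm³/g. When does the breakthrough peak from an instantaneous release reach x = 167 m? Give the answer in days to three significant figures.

Retardation factor R = 1 + ρ_b·K_d/n = 1 + 1.69 × 0.13/0.36 = 1.610.
Sorption retards both mechanisms: v_R = v/R = 0.9379 m/day, D_R = D/R = 0.01932 m²/day.
Peak time from v_R²t² + 2D_R t − x² = 0: t = (√(D_R² + v_R²x²) − D_R)/v_R².
√(D_R² + v_R²x²) = √(0.01932² + 0.9379² × 167²) = 156.6; v_R² = 0.8797.
t = (156.6 − 0.01932)/0.8797 = 178 days.

178 days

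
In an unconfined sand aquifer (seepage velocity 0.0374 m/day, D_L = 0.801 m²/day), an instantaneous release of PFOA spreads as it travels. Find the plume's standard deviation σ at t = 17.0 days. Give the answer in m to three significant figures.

5.22 m

Dispersive spreading gives a Gaussian with σ² = 2Dt; advection only shifts the center.
σ = √(2 × 0.801 × 17.0) = 5.22 m.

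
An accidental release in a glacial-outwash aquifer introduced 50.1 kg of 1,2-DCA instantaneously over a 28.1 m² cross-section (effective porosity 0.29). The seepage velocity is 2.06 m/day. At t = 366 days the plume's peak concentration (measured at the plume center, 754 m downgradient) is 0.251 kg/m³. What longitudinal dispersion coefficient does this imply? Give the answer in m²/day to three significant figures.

At the plume center C_max = M/(n_e·A·√(4πDt)), so D = M²/(4πt·(n_e·A·C_max)²).
n_e·A·C_max = 0.29 × 28.1 × 0.251 = 2.045 kg/m.
D = 50.1²/(4π × 366 × 2.045²) = 0.130 m²/day.

0.130 m²/day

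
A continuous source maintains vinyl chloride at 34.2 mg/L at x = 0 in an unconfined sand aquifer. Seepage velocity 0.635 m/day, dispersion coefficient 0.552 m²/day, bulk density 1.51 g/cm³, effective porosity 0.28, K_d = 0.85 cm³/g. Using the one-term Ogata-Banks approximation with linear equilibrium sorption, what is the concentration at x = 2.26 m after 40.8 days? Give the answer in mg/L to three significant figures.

Retardation factor R = 1 + ρ_b·K_d/n = 1 + 1.51 × 0.85/0.28 = 5.584.
Sorption retards both mechanisms: v_R = v/R = 0.1137 m/day, D_R = D/R = 0.09885 m²/day.
v_R·t = 0.1137 × 40.8 = 4.63896 m; 2√(D_R t) = 4.017 m; argument = (2.26 − 4.63896)/4.017 = -0.5922.
C = C₀ × ½·erfc(-0.5922) = 34.2 × 0.7988 = 27.3 mg/L.

27.3 mg/L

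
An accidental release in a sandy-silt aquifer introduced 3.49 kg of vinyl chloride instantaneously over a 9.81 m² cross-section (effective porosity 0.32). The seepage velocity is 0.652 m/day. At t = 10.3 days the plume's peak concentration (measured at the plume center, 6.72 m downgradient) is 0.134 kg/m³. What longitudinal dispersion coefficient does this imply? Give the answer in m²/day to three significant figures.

At the plume center C_max = M/(n_e·A·√(4πDt)), so D = M²/(4πt·(n_e·A·C_max)²).
n_e·A·C_max = 0.32 × 9.81 × 0.134 = 0.4207 kg/m.
D = 3.49²/(4π × 10.3 × 0.4207²) = 0.532 m²/day.

0.532 m²/day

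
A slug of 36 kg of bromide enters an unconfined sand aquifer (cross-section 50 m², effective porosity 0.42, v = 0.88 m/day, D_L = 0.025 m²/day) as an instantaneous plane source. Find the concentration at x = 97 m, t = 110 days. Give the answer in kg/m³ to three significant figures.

0.291 kg/m³

For an instantaneous plane source, C(x,t) = M/(n_e·A·√(4πDt)) · exp(−(x−vt)²/(4Dt)), with n_e·A the pore (flow) area.
Plume center vt = 0.88 × 110 = 96.8 m, so the well at 97 m is 0.2 m downgradient of the peak.
√(4πDt) = 5.879 m, giving peak height M/(n_e·A·√(4πDt)) = 36/(0.42 × 50 × 5.879) = 0.2916 kg/m³.
(x−vt)²/(4Dt) = (0.2)²/(4 × 0.025 × 110) = 0.003636; exp(−0.003636) = 0.9964.
C = 0.2916 × 0.9964 = 0.291 kg/m³.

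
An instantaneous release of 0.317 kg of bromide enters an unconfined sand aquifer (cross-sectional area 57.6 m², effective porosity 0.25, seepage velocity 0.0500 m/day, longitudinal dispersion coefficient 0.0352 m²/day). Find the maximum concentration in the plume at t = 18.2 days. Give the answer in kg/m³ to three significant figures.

0.00776 kg/m³

The peak of an instantaneous 1D plume sits at x = vt; there the Gaussian factor is 1 and C_max = M/(n_e·A·√(4πDt)), where n_e·A is the pore area the mass is dissolved in.
√(4πDt) = √(4π × 0.0352 × 18.2) = 2.837 m, so C_max = 0.317/(0.25 × 57.6 × 2.837) = 0.00776 kg/m³.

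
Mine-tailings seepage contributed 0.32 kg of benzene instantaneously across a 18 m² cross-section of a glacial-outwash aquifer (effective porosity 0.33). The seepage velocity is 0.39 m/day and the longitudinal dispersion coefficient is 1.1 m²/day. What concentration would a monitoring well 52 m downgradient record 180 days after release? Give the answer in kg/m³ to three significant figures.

For an instantaneous plane source, C(x,t) = M/(n_e·A·√(4πDt)) · exp(−(x−vt)²/(4Dt)), with n_e·A the pore (flow) area.
Plume center vt = 0.39 × 180 = 70.2 m, so the well at 52 m is 18.2 m upgradient of the peak.
√(4πDt) = 49.88 m, giving peak height M/(n_e·A·√(4πDt)) = 0.32/(0.33 × 18 × 49.88) = 0.001080 kg/m³.
(x−vt)²/(4Dt) = (-18.2)²/(4 × 1.1 × 180) = 0.4182; exp(−0.4182) = 0.6582.
C = 0.001080 × 0.6582 = 0.000711 kg/m³.

0.000711 kg/m³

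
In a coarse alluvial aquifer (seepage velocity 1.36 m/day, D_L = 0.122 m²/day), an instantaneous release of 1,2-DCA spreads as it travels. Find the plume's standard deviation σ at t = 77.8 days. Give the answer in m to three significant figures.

4.36 m

Dispersive spreading gives a Gaussian with σ² = 2Dt; advection only shifts the center.
σ = √(2 × 0.122 × 77.8) = 4.36 m.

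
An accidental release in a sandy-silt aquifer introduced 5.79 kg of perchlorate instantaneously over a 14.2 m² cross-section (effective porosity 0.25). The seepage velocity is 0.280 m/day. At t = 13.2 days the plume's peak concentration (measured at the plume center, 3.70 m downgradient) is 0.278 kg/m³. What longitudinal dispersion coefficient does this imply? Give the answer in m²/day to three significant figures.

0.208 m²/day

At the plume center C_max = M/(n_e·A·√(4πDt)), so D = M²/(4πt·(n_e·A·C_max)²).
n_e·A·C_max = 0.25 × 14.2 × 0.278 = 0.9869 kg/m.
D = 5.79²/(4π × 13.2 × 0.9869²) = 0.208 m²/day.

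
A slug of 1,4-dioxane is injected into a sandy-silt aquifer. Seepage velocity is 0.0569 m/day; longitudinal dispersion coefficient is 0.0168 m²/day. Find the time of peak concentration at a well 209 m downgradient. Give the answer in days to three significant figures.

3670 days

For the 1D instantaneous-source solution, setting ∂C/∂t = 0 at fixed x gives v²t² + 2Dt − x² = 0, so t = (√(D² + v²x²) − D)/v².
√(D² + v²x²) = √(0.0168² + 0.0569² × 209²) = 11.89; v² = 0.00323761.
t = (11.89 − 0.0168)/0.00323761 = 3670 days (vs. the pure-advection estimate x/v = 3670 d).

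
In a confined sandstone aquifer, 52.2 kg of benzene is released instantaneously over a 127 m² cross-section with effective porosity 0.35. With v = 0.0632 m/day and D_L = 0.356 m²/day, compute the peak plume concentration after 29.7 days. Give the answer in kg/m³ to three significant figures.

0.102 kg/m³

The peak of an instantaneous 1D plume sits at x = vt; there the Gaussian factor is 1 and C_max = M/(n_e·A·√(4πDt)), where n_e·A is the pore area the mass is dissolved in.
√(4πDt) = √(4π × 0.356 × 29.7) = 11.53 m, so C_max = 52.2/(0.35 × 127 × 11.53) = 0.102 kg/m³.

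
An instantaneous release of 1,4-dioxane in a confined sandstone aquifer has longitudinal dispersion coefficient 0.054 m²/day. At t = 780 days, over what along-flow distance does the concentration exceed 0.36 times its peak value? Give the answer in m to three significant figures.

The plume is Gaussian with σ = √(2Dt) = √(2 × 0.054 × 780) = 9.178 m.
C/C_peak = exp(−Δx²/(2σ²)) = 0.36 ⇒ Δx = σ·√(−2 ln 0.36) = 9.178 × 1.429 = 13.12 m.
Width = 2Δx = 26.2 m.

26.2 m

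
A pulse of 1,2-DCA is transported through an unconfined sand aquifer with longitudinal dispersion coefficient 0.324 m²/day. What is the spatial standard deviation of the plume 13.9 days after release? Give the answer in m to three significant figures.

3.00 m

Dispersive spreading gives a Gaussian with σ² = 2Dt; advection only shifts the center.
σ = √(2 × 0.324 × 13.9) = 3.00 m.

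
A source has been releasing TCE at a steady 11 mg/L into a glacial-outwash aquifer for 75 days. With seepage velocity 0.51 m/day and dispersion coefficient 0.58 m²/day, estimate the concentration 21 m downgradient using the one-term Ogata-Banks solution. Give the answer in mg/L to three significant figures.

10.6 mg/L

For a continuous step input, C/C₀ ≈ ½·erfc((x−vt)/(2√(Dt))).
vt = 0.51 × 75 = 38.25 m and 2√(Dt) = 2√(0.58 × 75) = 13.19 m.
Argument (x−vt)/(2√(Dt)) = (21 − 38.25)/13.19 = -1.308; ½·erfc(-1.308) = 0.9678.
C = 11 × 0.9678 = 10.6 mg/L.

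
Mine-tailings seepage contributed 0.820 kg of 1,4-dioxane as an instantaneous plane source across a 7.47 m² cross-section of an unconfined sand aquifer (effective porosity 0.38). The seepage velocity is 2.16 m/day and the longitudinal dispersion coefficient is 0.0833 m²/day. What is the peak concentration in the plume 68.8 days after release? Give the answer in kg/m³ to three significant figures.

The peak of an instantaneous 1D plume sits at x = vt; there the Gaussian factor is 1 and C_max = M/(n_e·A·√(4πDt)), where n_e·A is the pore area the mass is dissolved in.
√(4πDt) = √(4π × 0.0833 × 68.8) = 8.486 m, so C_max = 0.820/(0.38 × 7.47 × 8.486) = 0.0340 kg/m³.

0.0340 kg/m³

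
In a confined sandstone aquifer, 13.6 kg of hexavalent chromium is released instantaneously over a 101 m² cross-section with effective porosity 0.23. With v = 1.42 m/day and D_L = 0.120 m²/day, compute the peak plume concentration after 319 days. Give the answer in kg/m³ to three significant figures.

0.0267 kg/m³

The peak of an instantaneous 1D plume sits at x = vt; there the Gaussian factor is 1 and C_max = M/(n_e·A·√(4πDt)), where n_e·A is the pore area the mass is dissolved in.
√(4πDt) = √(4π × 0.120 × 319) = 21.93 m, so C_max = 13.6/(0.23 × 101 × 21.93) = 0.0267 kg/m³.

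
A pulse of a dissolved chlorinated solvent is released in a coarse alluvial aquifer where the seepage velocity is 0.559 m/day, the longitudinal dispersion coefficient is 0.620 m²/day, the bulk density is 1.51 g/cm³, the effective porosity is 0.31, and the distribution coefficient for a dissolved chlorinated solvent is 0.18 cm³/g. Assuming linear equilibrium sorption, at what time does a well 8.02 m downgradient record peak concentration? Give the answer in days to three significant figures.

Retardation factor R = 1 + ρ_b·K_d/n = 1 + 1.51 × 0.18/0.31 = 1.877.
Sorption retards both mechanisms: v_R = v/R = 0.2978 m/day, D_R = D/R = 0.3303 m²/day.
Peak time from v_R²t² + 2D_R t − x² = 0: t = (√(D_R² + v_R²x²) − D_R)/v_R².
√(D_R² + v_R²x²) = √(0.3303² + 0.2978² × 8.02²) = 2.411; v_R² = 0.08868.
t = (2.411 − 0.3303)/0.08868 = 23.5 days.

23.5 days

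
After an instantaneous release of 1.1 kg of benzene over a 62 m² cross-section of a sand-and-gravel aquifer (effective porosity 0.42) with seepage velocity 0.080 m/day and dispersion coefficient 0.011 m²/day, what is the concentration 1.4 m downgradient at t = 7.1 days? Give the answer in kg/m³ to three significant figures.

For an instantaneous plane source, C(x,t) = M/(n_e·A·√(4πDt)) · exp(−(x−vt)²/(4Dt)), with n_e·A the pore (flow) area.
Plume center vt = 0.080 × 7.1 = 0.568 m, so the well at 1.4 m is 0.832 m downgradient of the peak.
√(4πDt) = 0.9907 m, giving peak height M/(n_e·A·√(4πDt)) = 1.1/(0.42 × 62 × 0.9907) = 0.04264 kg/m³.
(x−vt)²/(4Dt) = (0.832)²/(4 × 0.011 × 7.1) = 2.216; exp(−2.216) = 0.1090.
C = 0.04264 × 0.1090 = 0.00465 kg/m³.

0.00465 kg/m³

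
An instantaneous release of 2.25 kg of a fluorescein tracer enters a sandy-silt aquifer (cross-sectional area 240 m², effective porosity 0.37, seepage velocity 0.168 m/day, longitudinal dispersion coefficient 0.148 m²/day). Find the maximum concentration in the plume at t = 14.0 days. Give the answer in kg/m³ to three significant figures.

The peak of an instantaneous 1D plume sits at x = vt; there the Gaussian factor is 1 and C_max = M/(n_e·A·√(4πDt)), where n_e·A is the pore area the mass is dissolved in.
√(4πDt) = √(4π × 0.148 × 14.0) = 5.103 m, so C_max = 2.25/(0.37 × 240 × 5.103) = 0.00497 kg/m³.

0.00497 kg/m³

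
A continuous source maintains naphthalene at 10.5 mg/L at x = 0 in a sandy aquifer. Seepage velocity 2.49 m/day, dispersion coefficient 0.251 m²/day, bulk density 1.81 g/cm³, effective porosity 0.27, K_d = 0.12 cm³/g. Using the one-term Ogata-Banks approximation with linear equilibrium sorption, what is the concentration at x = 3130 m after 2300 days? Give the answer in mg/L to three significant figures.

10.1 mg/L

Retardation factor R = 1 + ρ_b·K_d/n = 1 + 1.81 × 0.12/0.27 = 1.804.
Sorption retards both mechanisms: v_R = v/R = 1.380 m/day, D_R = D/R = 0.1391 m²/day.
v_R·t = 1.380 × 2300 = 3174 m; 2√(D_R t) = 35.77 m; argument = (3130 − 3174)/35.77 = -1.230.
C = C₀ × ½·erfc(-1.230) = 10.5 × 0.9590 = 10.1 mg/L.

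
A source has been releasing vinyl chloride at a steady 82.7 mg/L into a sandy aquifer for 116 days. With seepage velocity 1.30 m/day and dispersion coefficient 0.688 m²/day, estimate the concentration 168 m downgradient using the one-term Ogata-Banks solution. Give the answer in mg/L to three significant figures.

7.17 mg/L

For a continuous step input, C/C₀ ≈ ½·erfc((x−vt)/(2√(Dt))).
vt = 1.30 × 116 = 150.8 m and 2√(Dt) = 2√(0.688 × 116) = 17.87 m.
Argument (x−vt)/(2√(Dt)) = (168 − 150.8)/17.87 = 0.9625; ½·erfc(0.9625) = 0.08673.
C = 82.7 × 0.08673 = 7.17 mg/L.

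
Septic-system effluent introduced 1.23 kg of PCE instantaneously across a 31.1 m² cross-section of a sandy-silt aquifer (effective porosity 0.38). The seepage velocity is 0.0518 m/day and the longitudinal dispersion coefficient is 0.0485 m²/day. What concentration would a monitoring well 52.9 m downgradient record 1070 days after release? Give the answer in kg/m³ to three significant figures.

For an instantaneous plane source, C(x,t) = M/(n_e·A·√(4πDt)) · exp(−(x−vt)²/(4Dt)), with n_e·A the pore (flow) area.
Plume center vt = 0.0518 × 1070 = 55.426 m, so the well at 52.9 m is 2.526 m upgradient of the peak.
√(4πDt) = 25.54 m, giving peak height M/(n_e·A·√(4πDt)) = 1.23/(0.38 × 31.1 × 25.54) = 0.004075 kg/m³.
(x−vt)²/(4Dt) = (-2.526)²/(4 × 0.0485 × 1070) = 0.03074; exp(−0.03074) = 0.9697.
C = 0.004075 × 0.9697 = 0.00395 kg/m³.

0.00395 kg/m³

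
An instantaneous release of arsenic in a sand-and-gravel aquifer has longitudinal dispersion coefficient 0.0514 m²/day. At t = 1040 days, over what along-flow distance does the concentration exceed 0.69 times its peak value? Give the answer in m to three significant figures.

17.8 m

The plume is Gaussian with σ = √(2Dt) = √(2 × 0.0514 × 1040) = 10.34 m.
C/C_peak = exp(−Δx²/(2σ²)) = 0.69 ⇒ Δx = σ·√(−2 ln 0.69) = 10.34 × 0.8615 = 8.908 m.
Width = 2Δx = 17.8 m.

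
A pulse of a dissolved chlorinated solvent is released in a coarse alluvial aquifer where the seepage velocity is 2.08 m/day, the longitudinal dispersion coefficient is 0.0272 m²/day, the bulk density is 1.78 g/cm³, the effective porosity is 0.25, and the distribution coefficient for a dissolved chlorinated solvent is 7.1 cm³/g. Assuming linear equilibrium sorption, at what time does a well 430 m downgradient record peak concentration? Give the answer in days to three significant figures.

Retardation factor R = 1 + ρ_b·K_d/n = 1 + 1.78 × 7.1/0.25 = 51.55.
Sorption retards both mechanisms: v_R = v/R = 0.04035 m/day, D_R = D/R = 0.0005276 m²/day.
Peak time from v_R²t² + 2D_R t − x² = 0: t = (√(D_R² + v_R²x²) − D_R)/v_R².
√(D_R² + v_R²x²) = √(0.0005276² + 0.04035² × 430²) = 17.35; v_R² = 0.001628.
t = (17.35 − 0.0005276)/0.001628 = 10700 days.

10700 days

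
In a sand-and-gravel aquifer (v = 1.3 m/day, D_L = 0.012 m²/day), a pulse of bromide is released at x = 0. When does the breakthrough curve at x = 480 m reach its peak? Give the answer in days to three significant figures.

For the 1D instantaneous-source solution, setting ∂C/∂t = 0 at fixed x gives v²t² + 2Dt − x² = 0, so t = (√(D² + v²x²) − D)/v².
√(D² + v²x²) = √(0.012² + 1.3² × 480²) = 624.0; v² = 1.69.
t = (624.0 − 0.012)/1.69 = 369 days (vs. the pure-advection estimate x/v = 369 d).

369 days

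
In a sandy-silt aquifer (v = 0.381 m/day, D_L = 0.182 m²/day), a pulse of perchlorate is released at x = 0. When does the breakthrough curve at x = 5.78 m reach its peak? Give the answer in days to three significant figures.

14.0 days

For the 1D instantaneous-source solution, setting ∂C/∂t = 0 at fixed x gives v²t² + 2Dt − x² = 0, so t = (√(D² + v²x²) − D)/v².
√(D² + v²x²) = √(0.182² + 0.381² × 5.78²) = 2.210; v² = 0.145161.
t = (2.210 − 0.182)/0.145161 = 14.0 days (vs. the pure-advection estimate x/v = 15.2 d).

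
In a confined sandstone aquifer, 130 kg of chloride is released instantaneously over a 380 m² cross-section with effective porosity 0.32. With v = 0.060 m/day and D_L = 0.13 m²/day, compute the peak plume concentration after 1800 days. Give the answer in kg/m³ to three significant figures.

The peak of an instantaneous 1D plume sits at x = vt; there the Gaussian factor is 1 and C_max = M/(n_e·A·√(4πDt)), where n_e·A is the pore area the mass is dissolved in.
√(4πDt) = √(4π × 0.13 × 1800) = 54.23 m, so C_max = 130/(0.32 × 380 × 54.23) = 0.0197 kg/m³.

0.0197 kg/m³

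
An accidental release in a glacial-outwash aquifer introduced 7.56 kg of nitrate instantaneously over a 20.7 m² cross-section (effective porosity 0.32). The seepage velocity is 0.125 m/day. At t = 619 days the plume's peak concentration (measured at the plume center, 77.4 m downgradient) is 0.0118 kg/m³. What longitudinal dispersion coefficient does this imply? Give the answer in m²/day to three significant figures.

1.20 m²/day

At the plume center C_max = M/(n_e·A·√(4πDt)), so D = M²/(4πt·(n_e·A·C_max)²).
n_e·A·C_max = 0.32 × 20.7 × 0.0118 = 0.07816 kg/m.
D = 7.56²/(4π × 619 × 0.07816²) = 1.20 m²/day.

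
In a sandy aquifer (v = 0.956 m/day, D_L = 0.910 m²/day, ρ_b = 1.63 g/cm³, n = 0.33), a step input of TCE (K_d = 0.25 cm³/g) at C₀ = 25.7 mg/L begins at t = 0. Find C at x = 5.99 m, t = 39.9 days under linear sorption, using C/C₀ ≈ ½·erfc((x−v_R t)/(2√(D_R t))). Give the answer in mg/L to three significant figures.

Retardation factor R = 1 + ρ_b·K_d/n = 1 + 1.63 × 0.25/0.33 = 2.235.
Sorption retards both mechanisms: v_R = v/R = 0.4277 m/day, D_R = D/R = 0.4072 m²/day.
v_R·t = 0.4277 × 39.9 = 17.06523 m; 2√(D_R t) = 8.062 m; argument = (5.99 − 17.06523)/8.062 = -1.374.
C = C₀ × ½·erfc(-1.374) = 25.7 × 0.9740 = 25.0 mg/L.

25.0 mg/L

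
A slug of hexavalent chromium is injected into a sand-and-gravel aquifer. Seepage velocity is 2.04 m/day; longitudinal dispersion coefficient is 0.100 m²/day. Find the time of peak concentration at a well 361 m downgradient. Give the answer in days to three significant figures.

For the 1D instantaneous-source solution, setting ∂C/∂t = 0 at fixed x gives v²t² + 2Dt − x² = 0, so t = (√(D² + v²x²) − D)/v².
√(D² + v²x²) = √(0.100² + 2.04² × 361²) = 736.4; v² = 4.1616.
t = (736.4 − 0.100)/4.1616 = 177 days (vs. the pure-advection estimate x/v = 177 d).

177 days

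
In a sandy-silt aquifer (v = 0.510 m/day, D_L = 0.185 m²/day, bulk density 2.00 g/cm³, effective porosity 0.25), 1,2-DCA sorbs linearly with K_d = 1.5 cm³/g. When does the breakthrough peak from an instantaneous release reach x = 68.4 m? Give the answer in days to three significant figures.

1730 days

Retardation factor R = 1 + ρ_b·K_d/n = 1 + 2.00 × 1.5/0.25 = 13.00.
Sorption retards both mechanisms: v_R = v/R = 0.03923 m/day, D_R = D/R = 0.01423 m²/day.
Peak time from v_R²t² + 2D_R t − x² = 0: t = (√(D_R² + v_R²x²) − D_R)/v_R².
√(D_R² + v_R²x²) = √(0.01423² + 0.03923² × 68.4²) = 2.683; v_R² = 0.001539.
t = (2.683 − 0.01423)/0.001539 = 1730 days.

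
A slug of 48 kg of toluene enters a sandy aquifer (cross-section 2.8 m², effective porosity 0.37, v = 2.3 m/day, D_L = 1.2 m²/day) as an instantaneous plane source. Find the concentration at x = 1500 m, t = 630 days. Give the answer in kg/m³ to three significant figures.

0.201 kg/m³

For an instantaneous plane source, C(x,t) = M/(n_e·A·√(4πDt)) · exp(−(x−vt)²/(4Dt)), with n_e·A the pore (flow) area.
Plume center vt = 2.3 × 630 = 1449 m, so the well at 1500 m is 51 m downgradient of the peak.
√(4πDt) = 97.47 m, giving peak height M/(n_e·A·√(4πDt)) = 48/(0.37 × 2.8 × 97.47) = 0.4753 kg/m³.
(x−vt)²/(4Dt) = (51)²/(4 × 1.2 × 630) = 0.8601; exp(−0.8601) = 0.4231.
C = 0.4753 × 0.4231 = 0.201 kg/m³.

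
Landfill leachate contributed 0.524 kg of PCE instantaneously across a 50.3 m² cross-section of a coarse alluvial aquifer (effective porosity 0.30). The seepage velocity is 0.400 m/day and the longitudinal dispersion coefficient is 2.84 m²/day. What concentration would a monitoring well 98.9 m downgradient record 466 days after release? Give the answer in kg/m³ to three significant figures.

For an instantaneous plane source, C(x,t) = M/(n_e·A·√(4πDt)) · exp(−(x−vt)²/(4Dt)), with n_e·A the pore (flow) area.
Plume center vt = 0.400 × 466 = 186.4 m, so the well at 98.9 m is 87.5 m upgradient of the peak.
√(4πDt) = 129.0 m, giving peak height M/(n_e·A·√(4πDt)) = 0.524/(0.30 × 50.3 × 129.0) = 0.0002692 kg/m³.
(x−vt)²/(4Dt) = (-87.5)²/(4 × 2.84 × 466) = 1.446; exp(−1.446) = 0.2355.
C = 0.0002692 × 0.2355 = 6.34e-05 kg/m³.

6.34e-05 kg/m³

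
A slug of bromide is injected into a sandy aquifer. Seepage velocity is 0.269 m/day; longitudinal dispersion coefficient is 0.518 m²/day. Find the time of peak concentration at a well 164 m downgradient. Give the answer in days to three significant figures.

For the 1D instantaneous-source solution, setting ∂C/∂t = 0 at fixed x gives v²t² + 2Dt − x² = 0, so t = (√(D² + v²x²) − D)/v².
√(D² + v²x²) = √(0.518² + 0.269² × 164²) = 44.12; v² = 0.072361.
t = (44.12 − 0.518)/0.072361 = 603 days (vs. the pure-advection estimate x/v = 610 d).

603 days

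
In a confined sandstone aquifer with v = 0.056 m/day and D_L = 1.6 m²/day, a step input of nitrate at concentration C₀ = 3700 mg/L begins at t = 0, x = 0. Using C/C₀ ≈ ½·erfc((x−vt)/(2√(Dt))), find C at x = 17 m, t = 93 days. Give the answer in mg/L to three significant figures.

914 mg/L

For a continuous step input, C/C₀ ≈ ½·erfc((x−vt)/(2√(Dt))).
vt = 0.056 × 93 = 5.208 m and 2√(Dt) = 2√(1.6 × 93) = 24.40 m.
Argument (x−vt)/(2√(Dt)) = (17 − 5.208)/24.40 = 0.4833; ½·erfc(0.4833) = 0.2471.
C = 3700 × 0.2471 = 914 mg/L.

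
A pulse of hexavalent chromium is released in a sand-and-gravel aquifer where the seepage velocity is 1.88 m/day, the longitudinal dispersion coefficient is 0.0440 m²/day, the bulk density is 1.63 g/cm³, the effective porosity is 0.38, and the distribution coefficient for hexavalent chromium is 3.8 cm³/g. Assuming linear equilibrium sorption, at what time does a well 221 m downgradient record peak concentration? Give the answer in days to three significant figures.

Retardation factor R = 1 + ρ_b·K_d/n = 1 + 1.63 × 3.8/0.38 = 17.30.
Sorption retards both mechanisms: v_R = v/R = 0.1087 m/day, D_R = D/R = 0.002543 m²/day.
Peak time from v_R²t² + 2D_R t − x² = 0: t = (√(D_R² + v_R²x²) − D_R)/v_R².
√(D_R² + v_R²x²) = √(0.002543² + 0.1087² × 221²) = 24.02; v_R² = 0.01182.
t = (24.02 − 0.002543)/0.01182 = 2030 days.

2030 days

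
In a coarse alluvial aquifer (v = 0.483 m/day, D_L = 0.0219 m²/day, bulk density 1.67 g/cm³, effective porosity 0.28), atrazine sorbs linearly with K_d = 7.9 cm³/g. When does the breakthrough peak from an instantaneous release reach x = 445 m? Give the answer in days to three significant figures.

44300 days

Retardation factor R = 1 + ρ_b·K_d/n = 1 + 1.67 × 7.9/0.28 = 48.12.
Sorption retards both mechanisms: v_R = v/R = 0.01004 m/day, D_R = D/R = 0.0004551 m²/day.
Peak time from v_R²t² + 2D_R t − x² = 0: t = (√(D_R² + v_R²x²) − D_R)/v_R².
√(D_R² + v_R²x²) = √(0.0004551² + 0.01004² × 445²) = 4.468; v_R² = 0.0001008.
t = (4.468 − 0.0004551)/0.0001008 = 44300 days.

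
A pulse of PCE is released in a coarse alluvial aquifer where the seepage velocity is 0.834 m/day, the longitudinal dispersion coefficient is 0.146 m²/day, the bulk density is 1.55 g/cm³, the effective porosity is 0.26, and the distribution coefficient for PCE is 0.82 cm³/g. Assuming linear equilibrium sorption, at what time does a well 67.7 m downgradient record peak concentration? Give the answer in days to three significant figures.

Retardation factor R = 1 + ρ_b·K_d/n = 1 + 1.55 × 0.82/0.26 = 5.888.
Sorption retards both mechanisms: v_R = v/R = 0.1416 m/day, D_R = D/R = 0.02480 m²/day.
Peak time from v_R²t² + 2D_R t − x² = 0: t = (√(D_R² + v_R²x²) − D_R)/v_R².
√(D_R² + v_R²x²) = √(0.02480² + 0.1416² × 67.7²) = 9.586; v_R² = 0.02005.
t = (9.586 − 0.02480)/0.02005 = 477 days.

477 days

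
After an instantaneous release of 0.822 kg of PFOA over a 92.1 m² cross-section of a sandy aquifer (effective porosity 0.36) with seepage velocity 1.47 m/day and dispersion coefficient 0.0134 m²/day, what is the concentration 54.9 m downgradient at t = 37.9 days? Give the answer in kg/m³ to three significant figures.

For an instantaneous plane source, C(x,t) = M/(n_e·A·√(4πDt)) · exp(−(x−vt)²/(4Dt)), with n_e·A the pore (flow) area.
Plume center vt = 1.47 × 37.9 = 55.713 m, so the well at 54.9 m is 0.813 m upgradient of the peak.
√(4πDt) = 2.526 m, giving peak height M/(n_e·A·√(4πDt)) = 0.822/(0.36 × 92.1 × 2.526) = 0.009815 kg/m³.
(x−vt)²/(4Dt) = (-0.813)²/(4 × 0.0134 × 37.9) = 0.3254; exp(−0.3254) = 0.7222.
C = 0.009815 × 0.7222 = 0.00709 kg/m³.

0.00709 kg/m³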